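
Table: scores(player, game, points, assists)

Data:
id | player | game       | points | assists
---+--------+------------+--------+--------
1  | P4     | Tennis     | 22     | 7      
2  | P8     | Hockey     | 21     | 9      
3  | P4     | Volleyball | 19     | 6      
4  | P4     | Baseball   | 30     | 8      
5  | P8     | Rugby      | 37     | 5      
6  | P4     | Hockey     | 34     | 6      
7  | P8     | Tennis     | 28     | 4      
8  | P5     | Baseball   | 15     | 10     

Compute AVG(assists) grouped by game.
SELECT game, AVG(assists) as result
FROM scores
GROUP BY game

Result:
  Baseball: 9.00
  Hockey: 7.50
  Rugby: 5.00
  Tennis: 5.50
  Volleyball: 6.00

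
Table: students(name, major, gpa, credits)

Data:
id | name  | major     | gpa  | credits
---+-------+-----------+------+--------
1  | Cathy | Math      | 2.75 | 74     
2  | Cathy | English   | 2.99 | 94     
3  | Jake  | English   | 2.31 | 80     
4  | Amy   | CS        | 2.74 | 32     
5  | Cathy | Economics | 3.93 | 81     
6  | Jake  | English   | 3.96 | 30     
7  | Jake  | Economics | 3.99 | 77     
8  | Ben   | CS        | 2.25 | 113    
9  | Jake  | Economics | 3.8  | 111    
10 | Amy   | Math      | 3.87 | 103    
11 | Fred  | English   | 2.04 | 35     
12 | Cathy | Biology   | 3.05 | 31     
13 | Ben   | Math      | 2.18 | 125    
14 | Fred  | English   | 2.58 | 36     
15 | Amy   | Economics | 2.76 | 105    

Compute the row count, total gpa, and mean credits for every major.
SELECT major,
       COUNT(*) as cnt,
       SUM(gpa) as total_gpa,
       AVG(credits) as avg_credits
FROM students
GROUP BY major

Result:
  Biology: 1 records, 3.05 total gpa, 31.00 avg credits
  CS: 2 records, 4.99 total gpa, 72.50 avg credits
  Economics: 4 records, 14.48 total gpa, 93.50 avg credits
  English: 5 records, 13.88 total gpa, 55.00 avg credits
  Math: 3 records, 8.80 total gpa, 100.67 avg credits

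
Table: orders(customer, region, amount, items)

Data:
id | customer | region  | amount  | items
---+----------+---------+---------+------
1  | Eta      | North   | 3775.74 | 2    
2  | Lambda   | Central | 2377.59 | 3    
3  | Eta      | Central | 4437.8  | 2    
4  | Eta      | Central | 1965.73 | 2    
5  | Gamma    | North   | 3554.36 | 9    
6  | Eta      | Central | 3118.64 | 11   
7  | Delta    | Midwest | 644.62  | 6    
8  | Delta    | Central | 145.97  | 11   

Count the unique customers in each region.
SELECT region, COUNT(DISTINCT customer)
FROM orders
GROUP BY region

Result:
  Central: 3 distinct
  Midwest: 1 distinct
  North: 2 distinct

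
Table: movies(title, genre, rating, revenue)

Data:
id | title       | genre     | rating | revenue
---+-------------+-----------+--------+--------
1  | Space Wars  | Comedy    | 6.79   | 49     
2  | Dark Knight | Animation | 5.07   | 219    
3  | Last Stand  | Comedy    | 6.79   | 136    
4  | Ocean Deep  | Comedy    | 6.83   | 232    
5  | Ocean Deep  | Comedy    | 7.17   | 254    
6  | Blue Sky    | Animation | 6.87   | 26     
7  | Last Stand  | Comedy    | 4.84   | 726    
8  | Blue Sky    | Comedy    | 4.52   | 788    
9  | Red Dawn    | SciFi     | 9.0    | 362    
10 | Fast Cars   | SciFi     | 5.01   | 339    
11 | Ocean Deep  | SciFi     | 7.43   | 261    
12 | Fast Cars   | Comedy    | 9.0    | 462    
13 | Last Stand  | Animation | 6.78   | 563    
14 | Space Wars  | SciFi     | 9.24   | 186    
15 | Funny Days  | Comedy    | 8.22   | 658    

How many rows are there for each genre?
SELECT genre, COUNT(*) as count
FROM movies
GROUP BY genre

Result:
  Animation: 3
  Comedy: 8
  SciFi: 4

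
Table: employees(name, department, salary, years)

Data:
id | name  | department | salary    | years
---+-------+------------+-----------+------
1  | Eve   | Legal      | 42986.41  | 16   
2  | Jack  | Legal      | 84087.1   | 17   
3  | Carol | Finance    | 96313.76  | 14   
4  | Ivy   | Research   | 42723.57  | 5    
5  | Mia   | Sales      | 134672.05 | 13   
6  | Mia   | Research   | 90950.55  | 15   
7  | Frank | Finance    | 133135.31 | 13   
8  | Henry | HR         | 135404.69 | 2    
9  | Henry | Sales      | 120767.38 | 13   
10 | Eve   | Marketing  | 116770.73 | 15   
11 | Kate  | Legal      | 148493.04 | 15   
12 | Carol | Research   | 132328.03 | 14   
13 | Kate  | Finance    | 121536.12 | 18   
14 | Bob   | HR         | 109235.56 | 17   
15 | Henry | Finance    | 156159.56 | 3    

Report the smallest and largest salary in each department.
SELECT department, MIN(salary), MAX(salary)
FROM employees
GROUP BY department

Result:
  Finance: min=96313.76, max=156159.56
  HR: min=109235.56, max=135404.69
  Legal: min=42986.41, max=148493.04
  Marketing: min=116770.73, max=116770.73
  Research: min=42723.57, max=132328.03
  Sales: min=120767.38, max=134672.05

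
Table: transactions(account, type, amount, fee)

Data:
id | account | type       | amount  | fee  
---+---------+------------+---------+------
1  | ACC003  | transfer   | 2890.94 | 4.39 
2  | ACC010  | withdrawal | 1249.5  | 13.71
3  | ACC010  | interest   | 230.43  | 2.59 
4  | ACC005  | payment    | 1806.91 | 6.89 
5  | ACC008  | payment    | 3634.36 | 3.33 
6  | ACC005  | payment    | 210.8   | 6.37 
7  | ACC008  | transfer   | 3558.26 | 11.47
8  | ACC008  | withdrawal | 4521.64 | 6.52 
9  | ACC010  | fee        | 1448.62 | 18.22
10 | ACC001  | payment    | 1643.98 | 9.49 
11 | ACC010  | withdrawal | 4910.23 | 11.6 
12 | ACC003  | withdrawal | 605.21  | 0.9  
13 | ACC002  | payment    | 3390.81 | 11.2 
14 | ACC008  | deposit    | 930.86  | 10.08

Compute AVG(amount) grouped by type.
SELECT type, AVG(amount) as result
FROM transactions
GROUP BY type

Result:
  deposit: 930.86
  fee: 1448.62
  interest: 230.43
  payment: 2137.37
  transfer: 3224.60
  withdrawal: 2821.65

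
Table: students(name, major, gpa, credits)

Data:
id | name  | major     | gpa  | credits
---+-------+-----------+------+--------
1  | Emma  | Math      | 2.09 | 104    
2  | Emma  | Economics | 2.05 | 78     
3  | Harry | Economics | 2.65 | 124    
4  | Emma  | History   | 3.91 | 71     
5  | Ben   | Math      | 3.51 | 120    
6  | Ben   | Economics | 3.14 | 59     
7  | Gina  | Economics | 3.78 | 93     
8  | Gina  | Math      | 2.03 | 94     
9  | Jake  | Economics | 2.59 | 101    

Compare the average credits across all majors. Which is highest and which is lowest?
SELECT major, AVG(credits)
FROM students
GROUP BY major
ORDER BY AVG(credits)

All groups:
  History: 71.00
  Economics: 91.00
  Math: 106.00

Highest: Math (106.00)
Lowest: History (71.00)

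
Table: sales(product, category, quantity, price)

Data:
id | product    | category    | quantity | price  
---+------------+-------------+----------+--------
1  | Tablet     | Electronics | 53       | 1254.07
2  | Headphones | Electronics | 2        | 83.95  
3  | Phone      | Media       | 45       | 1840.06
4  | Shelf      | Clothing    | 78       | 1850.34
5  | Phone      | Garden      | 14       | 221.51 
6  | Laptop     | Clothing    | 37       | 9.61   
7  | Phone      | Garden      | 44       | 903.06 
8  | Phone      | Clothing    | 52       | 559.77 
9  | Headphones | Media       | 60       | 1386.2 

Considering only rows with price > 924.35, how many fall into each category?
SELECT category, COUNT(*)
FROM sales
WHERE price > 924.35
GROUP BY category

Note: WHERE filters rows before grouping.

Result:
  Clothing: 1
  Electronics: 1
  Media: 2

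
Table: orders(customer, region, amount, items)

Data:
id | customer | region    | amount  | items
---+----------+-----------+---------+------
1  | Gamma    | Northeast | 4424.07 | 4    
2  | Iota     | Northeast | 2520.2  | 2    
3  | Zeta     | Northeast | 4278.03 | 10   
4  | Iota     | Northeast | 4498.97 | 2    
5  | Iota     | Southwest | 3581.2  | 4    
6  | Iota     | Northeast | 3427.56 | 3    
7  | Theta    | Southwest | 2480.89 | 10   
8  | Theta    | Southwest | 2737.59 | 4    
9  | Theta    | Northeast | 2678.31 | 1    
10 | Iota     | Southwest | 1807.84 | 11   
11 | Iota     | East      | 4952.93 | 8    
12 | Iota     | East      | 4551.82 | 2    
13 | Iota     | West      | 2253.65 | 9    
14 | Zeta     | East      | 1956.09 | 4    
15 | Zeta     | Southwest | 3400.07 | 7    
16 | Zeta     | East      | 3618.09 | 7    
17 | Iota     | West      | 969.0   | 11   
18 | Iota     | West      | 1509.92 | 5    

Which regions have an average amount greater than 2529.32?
SELECT region, AVG(amount)
FROM orders
GROUP BY region
HAVING AVG(amount) > 2529.32

Result:
  East: avg=3769.73
  Northeast: avg=3637.86
  Southwest: avg=2801.52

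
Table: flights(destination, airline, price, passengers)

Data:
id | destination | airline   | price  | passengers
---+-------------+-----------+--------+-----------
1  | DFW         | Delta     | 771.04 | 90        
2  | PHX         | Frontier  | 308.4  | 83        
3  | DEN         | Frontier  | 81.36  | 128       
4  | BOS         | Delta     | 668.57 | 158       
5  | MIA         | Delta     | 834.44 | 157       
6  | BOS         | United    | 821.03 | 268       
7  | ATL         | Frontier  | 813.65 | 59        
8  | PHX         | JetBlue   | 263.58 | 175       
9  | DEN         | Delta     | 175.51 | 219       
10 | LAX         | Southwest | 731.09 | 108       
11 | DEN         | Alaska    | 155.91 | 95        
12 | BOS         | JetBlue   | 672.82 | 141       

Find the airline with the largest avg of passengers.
SELECT airline, AVG(passengers) as val
FROM flights
GROUP BY airline
ORDER BY val DESC
LIMIT 1

Result: United with avg(passengers) = 268.00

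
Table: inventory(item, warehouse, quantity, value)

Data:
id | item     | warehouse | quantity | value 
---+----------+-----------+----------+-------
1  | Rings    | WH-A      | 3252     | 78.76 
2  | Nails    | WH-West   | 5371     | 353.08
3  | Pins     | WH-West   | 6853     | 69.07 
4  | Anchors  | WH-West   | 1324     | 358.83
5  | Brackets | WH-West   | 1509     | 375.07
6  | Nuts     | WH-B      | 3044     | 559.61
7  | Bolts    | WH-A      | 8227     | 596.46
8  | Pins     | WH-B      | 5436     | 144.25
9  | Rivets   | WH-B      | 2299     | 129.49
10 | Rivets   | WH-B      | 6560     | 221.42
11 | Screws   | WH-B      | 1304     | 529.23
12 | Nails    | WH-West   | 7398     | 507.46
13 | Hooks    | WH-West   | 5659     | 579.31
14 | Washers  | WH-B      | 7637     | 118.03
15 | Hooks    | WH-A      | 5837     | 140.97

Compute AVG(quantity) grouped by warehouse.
SELECT warehouse, AVG(quantity) as result
FROM inventory
GROUP BY warehouse

Result:
  WH-A: 5772.00
  WH-B: 4380.00
  WH-West: 4685.67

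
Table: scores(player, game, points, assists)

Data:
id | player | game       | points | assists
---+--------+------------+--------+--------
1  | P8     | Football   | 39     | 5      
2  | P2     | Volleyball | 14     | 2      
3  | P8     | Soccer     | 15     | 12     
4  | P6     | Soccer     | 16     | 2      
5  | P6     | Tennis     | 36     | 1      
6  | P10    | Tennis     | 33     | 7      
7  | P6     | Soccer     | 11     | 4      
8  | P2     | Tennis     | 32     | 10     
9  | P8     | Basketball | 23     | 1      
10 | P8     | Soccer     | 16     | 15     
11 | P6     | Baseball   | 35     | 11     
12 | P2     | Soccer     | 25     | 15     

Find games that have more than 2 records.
SELECT game, COUNT(*) as cnt
FROM scores
GROUP BY game
HAVING COUNT(*) > 2

Result:
  Soccer: 5
  Tennis: 3

Note: HAVING filters groups after aggregation, WHERE filters rows before.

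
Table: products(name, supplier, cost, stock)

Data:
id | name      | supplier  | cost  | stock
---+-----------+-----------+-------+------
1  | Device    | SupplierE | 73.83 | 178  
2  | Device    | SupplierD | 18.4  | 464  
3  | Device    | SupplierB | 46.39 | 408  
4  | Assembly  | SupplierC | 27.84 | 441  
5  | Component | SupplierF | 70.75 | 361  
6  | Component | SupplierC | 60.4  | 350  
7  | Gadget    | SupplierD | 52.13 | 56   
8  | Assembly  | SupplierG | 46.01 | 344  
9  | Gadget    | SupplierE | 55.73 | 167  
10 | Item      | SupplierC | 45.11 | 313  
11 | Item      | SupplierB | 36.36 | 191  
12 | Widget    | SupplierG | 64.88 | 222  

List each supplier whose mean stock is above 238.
SELECT supplier, AVG(stock)
FROM products
GROUP BY supplier
HAVING AVG(stock) > 238

Result:
  SupplierB: avg=299.50
  SupplierC: avg=368.00
  SupplierD: avg=260.00
  SupplierF: avg=361.00
  SupplierG: avg=283.00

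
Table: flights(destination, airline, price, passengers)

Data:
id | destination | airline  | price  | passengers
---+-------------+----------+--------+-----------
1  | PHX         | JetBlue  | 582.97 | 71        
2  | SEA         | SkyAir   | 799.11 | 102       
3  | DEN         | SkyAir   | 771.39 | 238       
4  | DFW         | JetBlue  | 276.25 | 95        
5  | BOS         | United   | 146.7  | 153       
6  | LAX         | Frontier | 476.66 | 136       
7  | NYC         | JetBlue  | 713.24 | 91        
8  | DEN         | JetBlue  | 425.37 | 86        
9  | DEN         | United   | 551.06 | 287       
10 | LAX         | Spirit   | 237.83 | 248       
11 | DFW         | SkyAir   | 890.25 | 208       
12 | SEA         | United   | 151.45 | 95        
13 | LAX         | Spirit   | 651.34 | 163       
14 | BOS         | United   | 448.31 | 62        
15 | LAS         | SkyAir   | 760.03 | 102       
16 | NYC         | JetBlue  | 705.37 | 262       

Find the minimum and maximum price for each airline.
SELECT airline, MIN(price), MAX(price)
FROM flights
GROUP BY airline

Result:
  Frontier: min=476.66, max=476.66
  JetBlue: min=276.25, max=713.24
  SkyAir: min=760.03, max=890.25
  Spirit: min=237.83, max=651.34
  United: min=146.70, max=551.06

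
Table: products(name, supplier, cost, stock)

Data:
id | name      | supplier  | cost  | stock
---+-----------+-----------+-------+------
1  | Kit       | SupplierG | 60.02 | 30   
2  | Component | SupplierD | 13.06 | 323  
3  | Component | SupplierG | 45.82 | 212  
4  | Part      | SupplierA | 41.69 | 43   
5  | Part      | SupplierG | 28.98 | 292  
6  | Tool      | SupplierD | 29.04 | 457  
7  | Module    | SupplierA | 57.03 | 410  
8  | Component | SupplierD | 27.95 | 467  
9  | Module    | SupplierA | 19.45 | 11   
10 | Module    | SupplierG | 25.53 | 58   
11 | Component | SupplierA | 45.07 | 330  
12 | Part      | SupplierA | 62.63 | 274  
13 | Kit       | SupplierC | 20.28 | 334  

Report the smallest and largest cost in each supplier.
SELECT supplier, MIN(cost), MAX(cost)
FROM products
GROUP BY supplier

Result:
  SupplierA: min=19.45, max=62.63
  SupplierC: min=20.28, max=20.28
  SupplierD: min=13.06, max=29.04
  SupplierG: min=25.53, max=60.02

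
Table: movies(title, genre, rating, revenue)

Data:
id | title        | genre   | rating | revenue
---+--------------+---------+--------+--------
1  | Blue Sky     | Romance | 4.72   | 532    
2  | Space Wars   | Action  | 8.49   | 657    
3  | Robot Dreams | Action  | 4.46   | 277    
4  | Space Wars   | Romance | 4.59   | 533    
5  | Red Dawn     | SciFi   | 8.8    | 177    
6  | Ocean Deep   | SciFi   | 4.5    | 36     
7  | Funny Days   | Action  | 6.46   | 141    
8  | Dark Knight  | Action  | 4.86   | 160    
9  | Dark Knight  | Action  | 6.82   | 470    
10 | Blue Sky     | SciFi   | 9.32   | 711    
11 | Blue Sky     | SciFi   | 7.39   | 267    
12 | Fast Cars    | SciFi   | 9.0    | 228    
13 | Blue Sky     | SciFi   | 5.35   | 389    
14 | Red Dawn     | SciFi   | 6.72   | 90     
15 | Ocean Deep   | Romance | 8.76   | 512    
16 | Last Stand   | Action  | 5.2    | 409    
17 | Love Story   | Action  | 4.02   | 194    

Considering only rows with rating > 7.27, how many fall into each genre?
SELECT genre, COUNT(*)
FROM movies
WHERE rating > 7.27
GROUP BY genre

Note: WHERE filters rows before grouping.

Result:
  Action: 1
  Romance: 1
  SciFi: 4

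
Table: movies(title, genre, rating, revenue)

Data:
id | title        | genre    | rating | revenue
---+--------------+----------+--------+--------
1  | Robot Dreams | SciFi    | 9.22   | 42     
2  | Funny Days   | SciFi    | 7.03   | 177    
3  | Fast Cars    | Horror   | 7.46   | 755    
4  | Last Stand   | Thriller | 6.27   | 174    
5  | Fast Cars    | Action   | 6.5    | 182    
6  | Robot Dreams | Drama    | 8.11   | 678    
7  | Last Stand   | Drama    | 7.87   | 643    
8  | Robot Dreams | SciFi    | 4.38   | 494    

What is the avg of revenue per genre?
SELECT genre, AVG(revenue) as result
FROM movies
GROUP BY genre

Result:
  Action: 182.00
  Drama: 660.50
  Horror: 755.00
  SciFi: 237.67
  Thriller: 174.00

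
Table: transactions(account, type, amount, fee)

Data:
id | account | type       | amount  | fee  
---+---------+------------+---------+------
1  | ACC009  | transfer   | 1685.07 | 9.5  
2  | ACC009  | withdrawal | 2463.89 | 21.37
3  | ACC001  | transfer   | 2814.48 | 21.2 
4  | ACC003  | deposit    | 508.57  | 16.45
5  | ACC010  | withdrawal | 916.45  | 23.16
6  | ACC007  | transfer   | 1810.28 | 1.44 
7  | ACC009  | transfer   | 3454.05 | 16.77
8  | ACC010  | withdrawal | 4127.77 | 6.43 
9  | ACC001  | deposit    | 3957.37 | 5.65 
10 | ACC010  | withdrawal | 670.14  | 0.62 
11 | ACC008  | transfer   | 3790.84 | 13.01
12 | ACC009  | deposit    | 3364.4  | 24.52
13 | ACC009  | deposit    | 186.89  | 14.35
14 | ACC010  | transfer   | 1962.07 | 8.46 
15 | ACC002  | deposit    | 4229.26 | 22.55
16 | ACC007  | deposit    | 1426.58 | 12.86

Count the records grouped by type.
SELECT type, COUNT(*) as count
FROM transactions
GROUP BY type

Result:
  deposit: 6
  transfer: 6
  withdrawal: 4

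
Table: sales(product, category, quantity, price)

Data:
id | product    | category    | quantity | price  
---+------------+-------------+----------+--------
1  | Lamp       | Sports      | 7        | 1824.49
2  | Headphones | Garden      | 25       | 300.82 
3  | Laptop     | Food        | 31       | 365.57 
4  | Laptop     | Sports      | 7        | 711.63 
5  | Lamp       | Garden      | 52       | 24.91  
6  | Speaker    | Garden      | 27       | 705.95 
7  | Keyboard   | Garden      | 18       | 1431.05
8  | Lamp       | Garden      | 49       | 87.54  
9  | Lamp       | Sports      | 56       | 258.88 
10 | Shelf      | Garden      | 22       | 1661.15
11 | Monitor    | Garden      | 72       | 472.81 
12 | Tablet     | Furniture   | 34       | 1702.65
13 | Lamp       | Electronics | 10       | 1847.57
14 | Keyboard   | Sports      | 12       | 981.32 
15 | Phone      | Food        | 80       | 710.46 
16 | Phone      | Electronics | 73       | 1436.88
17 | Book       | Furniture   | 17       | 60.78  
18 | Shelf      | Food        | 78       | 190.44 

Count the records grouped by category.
SELECT category, COUNT(*) as count
FROM sales
GROUP BY category

Result:
  Electronics: 2
  Food: 3
  Furniture: 2
  Garden: 7
  Sports: 4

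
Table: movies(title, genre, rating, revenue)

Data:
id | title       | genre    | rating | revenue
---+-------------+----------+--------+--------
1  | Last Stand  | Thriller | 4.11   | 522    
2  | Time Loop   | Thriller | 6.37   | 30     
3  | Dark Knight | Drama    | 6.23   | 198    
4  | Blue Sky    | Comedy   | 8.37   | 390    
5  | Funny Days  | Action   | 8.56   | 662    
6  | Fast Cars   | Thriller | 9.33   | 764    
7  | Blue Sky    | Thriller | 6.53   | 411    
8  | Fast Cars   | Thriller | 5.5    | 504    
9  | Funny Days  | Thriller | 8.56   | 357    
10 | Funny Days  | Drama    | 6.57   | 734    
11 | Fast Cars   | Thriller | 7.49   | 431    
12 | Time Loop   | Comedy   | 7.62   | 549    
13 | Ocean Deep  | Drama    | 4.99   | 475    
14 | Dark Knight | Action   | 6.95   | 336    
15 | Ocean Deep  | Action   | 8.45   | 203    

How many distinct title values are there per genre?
SELECT genre, COUNT(DISTINCT title)
FROM movies
GROUP BY genre

Result:
  Action: 3 distinct
  Comedy: 2 distinct
  Drama: 3 distinct
  Thriller: 5 distinct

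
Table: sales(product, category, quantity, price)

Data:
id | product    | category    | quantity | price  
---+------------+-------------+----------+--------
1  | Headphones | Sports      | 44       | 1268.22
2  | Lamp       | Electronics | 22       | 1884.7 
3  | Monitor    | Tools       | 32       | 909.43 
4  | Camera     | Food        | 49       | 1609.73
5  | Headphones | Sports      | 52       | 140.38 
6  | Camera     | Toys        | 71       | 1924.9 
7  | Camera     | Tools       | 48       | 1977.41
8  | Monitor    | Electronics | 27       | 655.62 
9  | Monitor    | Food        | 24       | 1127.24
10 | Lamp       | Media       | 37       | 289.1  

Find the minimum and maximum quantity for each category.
SELECT category, MIN(quantity), MAX(quantity)
FROM sales
GROUP BY category

Result:
  Electronics: min=22, max=27
  Food: min=24, max=49
  Media: min=37, max=37
  Sports: min=44, max=52
  Tools: min=32, max=48
  Toys: min=71, max=71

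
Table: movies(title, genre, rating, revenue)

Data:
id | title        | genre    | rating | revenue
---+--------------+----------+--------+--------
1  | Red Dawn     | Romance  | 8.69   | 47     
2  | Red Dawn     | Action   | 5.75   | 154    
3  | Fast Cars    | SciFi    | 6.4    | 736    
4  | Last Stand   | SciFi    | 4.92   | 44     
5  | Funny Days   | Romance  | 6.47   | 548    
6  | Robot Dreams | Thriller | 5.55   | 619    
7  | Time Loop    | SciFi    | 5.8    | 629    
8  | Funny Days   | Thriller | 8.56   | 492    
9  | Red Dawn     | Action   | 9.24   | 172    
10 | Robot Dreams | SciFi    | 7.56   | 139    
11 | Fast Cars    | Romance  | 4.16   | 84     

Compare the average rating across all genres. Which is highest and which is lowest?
SELECT genre, AVG(rating)
FROM movies
GROUP BY genre
ORDER BY AVG(rating)

All groups:
  SciFi: 6.17
  Romance: 6.44
  Thriller: 7.06
  Action: 7.50

Highest: Action (7.50)
Lowest: SciFi (6.17)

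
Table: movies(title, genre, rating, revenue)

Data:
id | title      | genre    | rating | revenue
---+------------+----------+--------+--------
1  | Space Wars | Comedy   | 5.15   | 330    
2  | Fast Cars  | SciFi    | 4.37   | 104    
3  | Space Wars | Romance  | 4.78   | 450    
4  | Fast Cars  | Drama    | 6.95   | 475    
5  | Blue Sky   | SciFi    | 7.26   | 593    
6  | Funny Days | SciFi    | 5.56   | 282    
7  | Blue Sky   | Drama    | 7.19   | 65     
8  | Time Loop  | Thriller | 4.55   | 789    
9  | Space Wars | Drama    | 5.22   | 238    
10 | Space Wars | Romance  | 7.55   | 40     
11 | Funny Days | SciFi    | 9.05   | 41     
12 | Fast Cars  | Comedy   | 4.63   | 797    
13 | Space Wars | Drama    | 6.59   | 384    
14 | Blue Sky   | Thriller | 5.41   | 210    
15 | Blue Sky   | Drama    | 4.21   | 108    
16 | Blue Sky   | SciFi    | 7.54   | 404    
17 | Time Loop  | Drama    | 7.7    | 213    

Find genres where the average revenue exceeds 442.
SELECT genre, AVG(revenue)
FROM movies
GROUP BY genre
HAVING AVG(revenue) > 442

Result:
  Comedy: avg=563.50
  Thriller: avg=499.50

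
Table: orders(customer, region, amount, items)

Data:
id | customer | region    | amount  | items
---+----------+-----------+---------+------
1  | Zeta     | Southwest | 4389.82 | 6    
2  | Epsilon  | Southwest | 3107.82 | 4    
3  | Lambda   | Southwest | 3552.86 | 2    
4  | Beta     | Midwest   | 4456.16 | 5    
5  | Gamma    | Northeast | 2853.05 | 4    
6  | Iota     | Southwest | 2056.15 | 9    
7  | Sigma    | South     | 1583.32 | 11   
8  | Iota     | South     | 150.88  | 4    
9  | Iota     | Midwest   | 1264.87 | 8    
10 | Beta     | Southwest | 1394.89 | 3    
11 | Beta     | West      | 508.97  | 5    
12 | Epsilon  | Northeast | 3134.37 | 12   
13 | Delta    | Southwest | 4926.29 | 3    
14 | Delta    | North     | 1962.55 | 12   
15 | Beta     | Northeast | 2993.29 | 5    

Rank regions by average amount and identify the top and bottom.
SELECT region, AVG(amount)
FROM orders
GROUP BY region
ORDER BY AVG(amount)

All groups:
  West: 508.97
  South: 867.10
  North: 1962.55
  Midwest: 2860.52
  Northeast: 2993.57
  Southwest: 3237.97

Highest: Southwest (3237.97)
Lowest: West (508.97)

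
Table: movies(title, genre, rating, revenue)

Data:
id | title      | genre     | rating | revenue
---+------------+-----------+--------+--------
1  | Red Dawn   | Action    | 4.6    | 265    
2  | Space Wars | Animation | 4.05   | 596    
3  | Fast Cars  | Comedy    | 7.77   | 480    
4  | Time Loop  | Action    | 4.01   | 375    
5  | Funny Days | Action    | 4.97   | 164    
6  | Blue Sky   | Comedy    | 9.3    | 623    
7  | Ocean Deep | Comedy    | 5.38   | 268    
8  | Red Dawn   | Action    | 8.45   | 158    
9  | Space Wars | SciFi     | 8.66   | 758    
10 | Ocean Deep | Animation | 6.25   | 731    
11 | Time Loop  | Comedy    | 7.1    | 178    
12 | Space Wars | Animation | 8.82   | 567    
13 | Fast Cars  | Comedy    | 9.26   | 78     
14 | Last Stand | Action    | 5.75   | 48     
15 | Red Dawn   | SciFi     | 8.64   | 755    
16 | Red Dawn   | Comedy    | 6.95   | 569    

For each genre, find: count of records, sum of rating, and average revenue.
SELECT genre,
       COUNT(*) as cnt,
       SUM(rating) as total_rating,
       AVG(revenue) as avg_revenue
FROM movies
GROUP BY genre

Result:
  Action: 5 records, 27.78 total rating, 202.00 avg revenue
  Animation: 3 records, 19.12 total rating, 631.33 avg revenue
  Comedy: 6 records, 45.76 total rating, 366.00 avg revenue
  SciFi: 2 records, 17.30 total rating, 756.50 avg revenue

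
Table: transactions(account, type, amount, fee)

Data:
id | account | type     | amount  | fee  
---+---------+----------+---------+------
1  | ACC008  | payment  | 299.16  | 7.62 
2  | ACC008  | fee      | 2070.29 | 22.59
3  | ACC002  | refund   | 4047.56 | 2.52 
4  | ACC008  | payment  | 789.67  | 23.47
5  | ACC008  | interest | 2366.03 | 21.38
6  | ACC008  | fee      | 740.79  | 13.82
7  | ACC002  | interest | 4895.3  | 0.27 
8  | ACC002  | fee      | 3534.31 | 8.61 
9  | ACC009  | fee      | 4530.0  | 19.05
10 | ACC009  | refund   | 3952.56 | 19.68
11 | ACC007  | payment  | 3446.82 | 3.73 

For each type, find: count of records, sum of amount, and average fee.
SELECT type,
       COUNT(*) as cnt,
       SUM(amount) as total_amount,
       AVG(fee) as avg_fee
FROM transactions
GROUP BY type

Result:
  fee: 4 records, 10875.39 total amount, 16.02 avg fee
  interest: 2 records, 7261.33 total amount, 10.83 avg fee
  payment: 3 records, 4535.65 total amount, 11.61 avg fee
  refund: 2 records, 8000.12 total amount, 11.10 avg fee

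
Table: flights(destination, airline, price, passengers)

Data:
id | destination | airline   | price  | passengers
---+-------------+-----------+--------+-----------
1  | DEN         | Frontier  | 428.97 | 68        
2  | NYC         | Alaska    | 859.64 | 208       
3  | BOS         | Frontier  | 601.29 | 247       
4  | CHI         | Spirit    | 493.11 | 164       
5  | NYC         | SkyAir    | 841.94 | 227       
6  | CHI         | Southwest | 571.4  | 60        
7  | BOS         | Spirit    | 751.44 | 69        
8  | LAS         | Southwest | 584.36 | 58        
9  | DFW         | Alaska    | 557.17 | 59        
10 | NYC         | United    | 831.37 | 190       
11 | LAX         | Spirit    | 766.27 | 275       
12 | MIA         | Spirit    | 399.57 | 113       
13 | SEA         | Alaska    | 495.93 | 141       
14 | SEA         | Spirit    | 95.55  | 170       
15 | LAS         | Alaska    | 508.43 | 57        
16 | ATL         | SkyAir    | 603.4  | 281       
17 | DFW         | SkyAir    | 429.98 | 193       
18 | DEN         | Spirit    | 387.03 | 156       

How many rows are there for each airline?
SELECT airline, COUNT(*) as count
FROM flights
GROUP BY airline

Result:
  Alaska: 4
  Frontier: 2
  SkyAir: 3
  Southwest: 2
  Spirit: 6
  United: 1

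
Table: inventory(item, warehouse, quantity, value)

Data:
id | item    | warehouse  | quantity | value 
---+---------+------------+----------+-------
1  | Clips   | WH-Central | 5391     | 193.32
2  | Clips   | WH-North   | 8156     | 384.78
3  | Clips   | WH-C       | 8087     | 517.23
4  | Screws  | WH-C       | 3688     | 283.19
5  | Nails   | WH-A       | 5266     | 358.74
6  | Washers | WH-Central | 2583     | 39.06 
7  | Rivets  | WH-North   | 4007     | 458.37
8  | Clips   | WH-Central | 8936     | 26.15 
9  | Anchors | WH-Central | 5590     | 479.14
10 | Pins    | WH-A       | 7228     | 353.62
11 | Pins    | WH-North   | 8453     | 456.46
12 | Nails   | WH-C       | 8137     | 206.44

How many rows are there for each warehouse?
SELECT warehouse, COUNT(*) as count
FROM inventory
GROUP BY warehouse

Result:
  WH-A: 2
  WH-C: 3
  WH-Central: 4
  WH-North: 3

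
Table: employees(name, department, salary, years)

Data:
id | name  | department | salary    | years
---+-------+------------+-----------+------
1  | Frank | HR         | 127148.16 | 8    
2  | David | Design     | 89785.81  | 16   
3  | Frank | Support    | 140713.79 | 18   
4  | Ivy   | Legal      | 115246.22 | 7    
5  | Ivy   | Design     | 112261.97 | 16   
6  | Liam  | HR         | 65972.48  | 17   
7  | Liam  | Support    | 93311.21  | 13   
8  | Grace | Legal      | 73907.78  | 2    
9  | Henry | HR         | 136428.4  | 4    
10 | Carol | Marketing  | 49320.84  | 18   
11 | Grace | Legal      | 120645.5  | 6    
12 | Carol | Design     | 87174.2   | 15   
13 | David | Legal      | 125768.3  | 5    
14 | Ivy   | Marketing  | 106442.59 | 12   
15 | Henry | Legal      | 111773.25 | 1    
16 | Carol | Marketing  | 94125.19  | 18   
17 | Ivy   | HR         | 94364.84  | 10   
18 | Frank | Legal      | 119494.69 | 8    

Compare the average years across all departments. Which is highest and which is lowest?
SELECT department, AVG(years)
FROM employees
GROUP BY department
ORDER BY AVG(years)

All groups:
  Legal: 4.83
  HR: 9.75
  Support: 15.50
  Design: 15.67
  Marketing: 16.00

Highest: Marketing (16.00)
Lowest: Legal (4.83)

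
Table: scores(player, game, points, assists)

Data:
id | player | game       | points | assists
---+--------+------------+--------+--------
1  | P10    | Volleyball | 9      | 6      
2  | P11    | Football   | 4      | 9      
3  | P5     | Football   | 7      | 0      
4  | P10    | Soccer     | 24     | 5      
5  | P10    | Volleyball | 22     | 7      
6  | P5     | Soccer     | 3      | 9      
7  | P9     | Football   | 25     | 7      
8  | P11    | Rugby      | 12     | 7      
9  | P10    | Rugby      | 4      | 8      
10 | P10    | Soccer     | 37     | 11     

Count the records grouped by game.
SELECT game, COUNT(*) as count
FROM scores
GROUP BY game

Result:
  Football: 3
  Rugby: 2
  Soccer: 3
  Volleyball: 2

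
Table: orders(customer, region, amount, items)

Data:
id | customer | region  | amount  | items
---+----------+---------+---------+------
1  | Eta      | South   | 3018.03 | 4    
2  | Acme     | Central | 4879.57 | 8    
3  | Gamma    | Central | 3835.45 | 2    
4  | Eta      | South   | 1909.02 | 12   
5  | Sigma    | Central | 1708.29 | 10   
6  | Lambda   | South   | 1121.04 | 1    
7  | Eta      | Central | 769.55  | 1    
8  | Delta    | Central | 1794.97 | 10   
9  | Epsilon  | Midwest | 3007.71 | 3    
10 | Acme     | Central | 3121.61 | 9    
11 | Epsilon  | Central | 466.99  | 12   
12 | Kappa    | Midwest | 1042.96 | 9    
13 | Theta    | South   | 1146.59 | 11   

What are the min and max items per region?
SELECT region, MIN(items), MAX(items)
FROM orders
GROUP BY region

Result:
  Central: min=1, max=12
  Midwest: min=3, max=9
  South: min=1, max=12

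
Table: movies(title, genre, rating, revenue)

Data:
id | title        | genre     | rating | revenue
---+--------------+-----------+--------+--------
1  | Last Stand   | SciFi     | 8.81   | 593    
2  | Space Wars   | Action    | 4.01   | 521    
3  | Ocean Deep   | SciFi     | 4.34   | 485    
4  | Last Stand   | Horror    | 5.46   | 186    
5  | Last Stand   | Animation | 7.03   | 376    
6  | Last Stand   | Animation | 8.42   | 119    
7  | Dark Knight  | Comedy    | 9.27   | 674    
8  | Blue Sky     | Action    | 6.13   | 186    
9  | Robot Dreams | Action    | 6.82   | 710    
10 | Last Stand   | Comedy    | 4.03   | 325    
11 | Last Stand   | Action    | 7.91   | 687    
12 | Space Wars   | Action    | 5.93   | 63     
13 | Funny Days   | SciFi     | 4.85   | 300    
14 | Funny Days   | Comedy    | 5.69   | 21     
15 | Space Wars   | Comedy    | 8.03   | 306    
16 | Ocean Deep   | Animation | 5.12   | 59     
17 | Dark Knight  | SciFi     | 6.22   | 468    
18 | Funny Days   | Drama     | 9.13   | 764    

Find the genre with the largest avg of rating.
SELECT genre, AVG(rating) as val
FROM movies
GROUP BY genre
ORDER BY val DESC
LIMIT 1

Result: Drama with avg(rating) = 9.13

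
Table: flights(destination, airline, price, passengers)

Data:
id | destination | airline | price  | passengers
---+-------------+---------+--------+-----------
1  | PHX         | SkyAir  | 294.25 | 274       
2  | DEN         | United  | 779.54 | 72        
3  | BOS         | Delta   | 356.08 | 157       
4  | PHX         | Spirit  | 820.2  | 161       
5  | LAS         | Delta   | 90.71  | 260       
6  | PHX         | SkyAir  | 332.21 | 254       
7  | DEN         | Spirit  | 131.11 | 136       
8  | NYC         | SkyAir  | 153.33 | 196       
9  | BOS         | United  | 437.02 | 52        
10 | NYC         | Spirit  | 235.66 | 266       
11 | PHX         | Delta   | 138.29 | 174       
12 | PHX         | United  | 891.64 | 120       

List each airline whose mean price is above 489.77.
SELECT airline, AVG(price)
FROM flights
GROUP BY airline
HAVING AVG(price) > 489.77

Result:
  United: avg=702.73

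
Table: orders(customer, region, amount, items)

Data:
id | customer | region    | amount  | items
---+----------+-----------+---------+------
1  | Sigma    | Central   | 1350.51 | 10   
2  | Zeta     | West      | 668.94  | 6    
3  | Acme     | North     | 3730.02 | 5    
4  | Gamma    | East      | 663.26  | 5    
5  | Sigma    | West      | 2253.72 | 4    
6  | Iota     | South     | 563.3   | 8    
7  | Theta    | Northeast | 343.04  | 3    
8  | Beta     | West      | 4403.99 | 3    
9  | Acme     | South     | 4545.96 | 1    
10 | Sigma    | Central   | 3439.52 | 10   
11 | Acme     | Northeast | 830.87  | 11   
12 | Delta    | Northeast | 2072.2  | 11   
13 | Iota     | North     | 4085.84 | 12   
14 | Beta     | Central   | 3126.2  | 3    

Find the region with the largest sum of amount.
SELECT region, SUM(amount) as val
FROM orders
GROUP BY region
ORDER BY val DESC
LIMIT 1

Result: Central with sum(amount) = 7916.23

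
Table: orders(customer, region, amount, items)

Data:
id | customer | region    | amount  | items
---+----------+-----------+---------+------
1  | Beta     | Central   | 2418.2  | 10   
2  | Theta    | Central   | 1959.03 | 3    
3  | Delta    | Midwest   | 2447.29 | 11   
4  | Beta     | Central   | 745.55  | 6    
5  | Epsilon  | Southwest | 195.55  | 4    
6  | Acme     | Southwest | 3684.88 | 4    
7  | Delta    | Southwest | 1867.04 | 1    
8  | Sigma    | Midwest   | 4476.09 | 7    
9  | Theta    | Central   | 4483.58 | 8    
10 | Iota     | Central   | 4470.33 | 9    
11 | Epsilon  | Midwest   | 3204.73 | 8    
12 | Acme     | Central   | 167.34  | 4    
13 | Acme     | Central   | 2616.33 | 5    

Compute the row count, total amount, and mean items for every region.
SELECT region,
       COUNT(*) as cnt,
       SUM(amount) as total_amount,
       AVG(items) as avg_items
FROM orders
GROUP BY region

Result:
  Central: 7 records, 16860.36 total amount, 6.43 avg items
  Midwest: 3 records, 10128.11 total amount, 8.67 avg items
  Southwest: 3 records, 5747.47 total amount, 3.00 avg items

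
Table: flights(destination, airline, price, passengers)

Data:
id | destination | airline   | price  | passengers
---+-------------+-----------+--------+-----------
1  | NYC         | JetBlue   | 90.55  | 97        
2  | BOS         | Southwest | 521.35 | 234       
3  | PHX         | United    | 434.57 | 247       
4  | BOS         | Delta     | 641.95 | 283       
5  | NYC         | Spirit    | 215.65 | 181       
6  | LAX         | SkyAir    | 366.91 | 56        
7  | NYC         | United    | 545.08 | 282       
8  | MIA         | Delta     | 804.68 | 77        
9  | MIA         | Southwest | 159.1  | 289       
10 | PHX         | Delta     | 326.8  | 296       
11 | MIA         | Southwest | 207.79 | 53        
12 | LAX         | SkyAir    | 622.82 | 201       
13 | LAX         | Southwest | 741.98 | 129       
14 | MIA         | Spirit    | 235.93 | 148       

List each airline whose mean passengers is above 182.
SELECT airline, AVG(passengers)
FROM flights
GROUP BY airline
HAVING AVG(passengers) > 182

Result:
  Delta: avg=218.67
  United: avg=264.50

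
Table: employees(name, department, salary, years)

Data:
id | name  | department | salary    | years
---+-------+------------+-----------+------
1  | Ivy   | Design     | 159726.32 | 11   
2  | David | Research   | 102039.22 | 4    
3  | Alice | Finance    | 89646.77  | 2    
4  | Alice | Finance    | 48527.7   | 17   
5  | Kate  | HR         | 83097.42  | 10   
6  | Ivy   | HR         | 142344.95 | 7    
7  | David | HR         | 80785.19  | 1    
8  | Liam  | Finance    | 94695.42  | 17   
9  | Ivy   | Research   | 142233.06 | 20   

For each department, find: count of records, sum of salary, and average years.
SELECT department,
       COUNT(*) as cnt,
       SUM(salary) as total_salary,
       AVG(years) as avg_years
FROM employees
GROUP BY department

Result:
  Design: 1 records, 159726.32 total salary, 11.00 avg years
  Finance: 3 records, 232869.89 total salary, 12.00 avg years
  HR: 3 records, 306227.56 total salary, 6.00 avg years
  Research: 2 records, 244272.28 total salary, 12.00 avg years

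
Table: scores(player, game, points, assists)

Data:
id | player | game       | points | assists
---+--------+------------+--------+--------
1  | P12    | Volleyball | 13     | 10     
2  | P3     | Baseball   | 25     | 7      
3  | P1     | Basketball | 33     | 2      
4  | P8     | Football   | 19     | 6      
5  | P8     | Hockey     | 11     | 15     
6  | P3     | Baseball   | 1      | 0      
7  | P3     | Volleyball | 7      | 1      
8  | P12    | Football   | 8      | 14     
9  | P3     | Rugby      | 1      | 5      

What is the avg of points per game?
SELECT game, AVG(points) as result
FROM scores
GROUP BY game

Result:
  Baseball: 13.00
  Basketball: 33.00
  Football: 13.50
  Hockey: 11.00
  Rugby: 1.00
  Volleyball: 10.00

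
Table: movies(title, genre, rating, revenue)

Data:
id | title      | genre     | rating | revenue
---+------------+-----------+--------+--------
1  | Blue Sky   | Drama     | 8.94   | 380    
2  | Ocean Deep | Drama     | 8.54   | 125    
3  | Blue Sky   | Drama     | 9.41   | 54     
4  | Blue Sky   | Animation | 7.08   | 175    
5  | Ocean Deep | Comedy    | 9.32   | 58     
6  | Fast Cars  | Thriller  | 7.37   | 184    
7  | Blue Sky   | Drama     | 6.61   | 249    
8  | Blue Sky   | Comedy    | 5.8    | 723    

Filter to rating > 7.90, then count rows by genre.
SELECT genre, COUNT(*)
FROM movies
WHERE rating > 7.90
GROUP BY genre

Note: WHERE filters rows before grouping.

Result:
  Comedy: 1
  Drama: 3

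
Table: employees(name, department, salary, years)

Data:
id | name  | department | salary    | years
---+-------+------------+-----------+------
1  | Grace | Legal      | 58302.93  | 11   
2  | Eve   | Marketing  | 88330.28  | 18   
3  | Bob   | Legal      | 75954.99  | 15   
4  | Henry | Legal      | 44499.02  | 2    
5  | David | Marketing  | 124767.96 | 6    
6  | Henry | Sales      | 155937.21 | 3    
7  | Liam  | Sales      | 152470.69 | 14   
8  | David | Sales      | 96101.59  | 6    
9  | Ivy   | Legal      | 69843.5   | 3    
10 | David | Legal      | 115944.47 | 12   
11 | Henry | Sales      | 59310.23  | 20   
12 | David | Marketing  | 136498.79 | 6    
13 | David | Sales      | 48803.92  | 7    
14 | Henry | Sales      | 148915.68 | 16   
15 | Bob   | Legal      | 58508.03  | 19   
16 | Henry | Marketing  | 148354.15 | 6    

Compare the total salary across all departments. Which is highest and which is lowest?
SELECT department, SUM(salary)
FROM employees
GROUP BY department
ORDER BY SUM(salary)

All groups:
  Legal: 423052.94
  Marketing: 497951.18
  Sales: 661539.32

Highest: Sales (661539.32)
Lowest: Legal (423052.94)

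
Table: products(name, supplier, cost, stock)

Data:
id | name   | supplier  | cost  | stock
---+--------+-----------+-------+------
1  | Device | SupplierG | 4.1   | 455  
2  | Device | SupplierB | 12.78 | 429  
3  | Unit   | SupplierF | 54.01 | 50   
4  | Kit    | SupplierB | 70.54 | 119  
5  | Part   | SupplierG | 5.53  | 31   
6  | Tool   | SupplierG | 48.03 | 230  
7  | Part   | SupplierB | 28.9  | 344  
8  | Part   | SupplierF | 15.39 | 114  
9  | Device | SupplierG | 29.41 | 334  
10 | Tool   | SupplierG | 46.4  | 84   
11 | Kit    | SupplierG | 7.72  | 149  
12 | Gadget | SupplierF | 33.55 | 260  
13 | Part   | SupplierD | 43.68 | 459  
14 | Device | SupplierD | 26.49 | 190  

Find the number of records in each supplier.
SELECT supplier, COUNT(*) as count
FROM products
GROUP BY supplier

Result:
  SupplierB: 3
  SupplierD: 2
  SupplierF: 3
  SupplierG: 6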